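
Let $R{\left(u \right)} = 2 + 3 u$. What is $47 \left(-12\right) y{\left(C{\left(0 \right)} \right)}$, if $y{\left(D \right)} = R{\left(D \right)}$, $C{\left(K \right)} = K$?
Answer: $-1128$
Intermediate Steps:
$y{\left(D \right)} = 2 + 3 D$
$47 \left(-12\right) y{\left(C{\left(0 \right)} \right)} = 47 \left(-12\right) \left(2 + 3 \cdot 0\right) = - 564 \left(2 + 0\right) = \left(-564\right) 2 = -1128$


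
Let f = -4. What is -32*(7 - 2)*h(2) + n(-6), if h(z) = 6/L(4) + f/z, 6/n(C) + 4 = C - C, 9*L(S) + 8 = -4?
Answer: 2077/2 ≈ 1038.5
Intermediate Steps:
L(S) = -4/3 (L(S) = -8/9 + (1/9)*(-4) = -8/9 - 4/9 = -4/3)
n(C) = -3/2 (n(C) = 6/(-4 + (C - C)) = 6/(-4 + 0) = 6/(-4) = 6*(-1/4) = -3/2)
h(z) = -9/2 - 4/z (h(z) = 6/(-4/3) - 4/z = 6*(-3/4) - 4/z = -9/2 - 4/z)
-32*(7 - 2)*h(2) + n(-6) = -32*(7 - 2)*(-9/2 - 4/2) - 3/2 = -160*(-9/2 - 4*1/2) - 3/2 = -160*(-9/2 - 2) - 3/2 = -160*(-13)/2 - 3/2 = -32*(-65/2) - 3/2 = 1040 - 3/2 = 2077/2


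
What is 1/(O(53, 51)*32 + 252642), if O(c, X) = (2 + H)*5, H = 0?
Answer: 1/252962 ≈ 3.9532e-6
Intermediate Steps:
O(c, X) = 10 (O(c, X) = (2 + 0)*5 = 2*5 = 10)
1/(O(53, 51)*32 + 252642) = 1/(10*32 + 252642) = 1/(320 + 252642) = 1/252962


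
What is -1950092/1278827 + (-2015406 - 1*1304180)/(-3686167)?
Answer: -2943188571742/4713969886109 ≈ -0.62435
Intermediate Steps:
-1950092/1278827 + (-2015406 - 1*1304180)/(-3686167) = -1950092*1/1278827 + (-2015406 - 1304180)*(-1/3686167) = -1950092/1278827 - 3319586*(-1/3686167) = -1950092/1278827 + 3319586/3686167 = -2943188571742/4713969886109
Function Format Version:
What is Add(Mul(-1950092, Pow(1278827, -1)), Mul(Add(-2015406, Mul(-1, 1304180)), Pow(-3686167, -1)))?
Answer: Rational(-2943188571742, 4713969886109) ≈ -0.62435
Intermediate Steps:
Add(Mul(-1950092, Pow(1278827, -1)), Mul(Add(-2015406, Mul(-1, 1304180)), Pow(-3686167, -1))) = Add(Mul(-1950092, Rational(1, 1278827)), Mul(Add(-2015406, -1304180), Rational(-1, 3686167))) = Add(Rational(-1950092, 1278827), Mul(-3319586, Rational(-1, 3686167))) = Add(Rational(-1950092, 1278827), Rational(3319586, 3686167)) = Rational(-2943188571742, 4713969886109)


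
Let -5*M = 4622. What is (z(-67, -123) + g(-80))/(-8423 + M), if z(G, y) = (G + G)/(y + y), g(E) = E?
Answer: 48865/5748651 ≈ 0.0085002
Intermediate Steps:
M = -4622/5 (M = -⅕*4622 = -4622/5 ≈ -924.40)
z(G, y) = G/y (z(G, y) = (2*G)/((2*y)) = (2*G)*(1/(2*y)) = G/y)
(z(-67, -123) + g(-80))/(-8423 + M) = (-67/(-123) - 80)/(-8423 - 4622/5) = (-67*(-1/123) - 80)/(-46737/5) = (67/123 - 80)*(-5/46737) = -9773/123*(-5/46737) = 48865/5748651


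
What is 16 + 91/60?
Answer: 1051/60 ≈ 17.517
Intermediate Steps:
16 + 91/60 = 1051/60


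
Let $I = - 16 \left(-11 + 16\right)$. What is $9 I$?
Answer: $-720$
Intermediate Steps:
$I = -80$ ($I = \left(-16\right) 5 = -80$)
$9 I = 9 \left(-80\right) = -720$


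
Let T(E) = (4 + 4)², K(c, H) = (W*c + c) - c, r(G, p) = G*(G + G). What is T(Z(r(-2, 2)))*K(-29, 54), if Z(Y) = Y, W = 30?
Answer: -55680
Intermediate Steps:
r(G, p) = 2*G² (r(G, p) = G*(2*G) = 2*G²)
K(c, H) = 30*c (K(c, H) = (30*c + c) - c = 31*c - c = 30*c)
T(E) = 64 (T(E) = 8² = 64)
T(Z(r(-2, 2)))*K(-29, 54) = 64*(30*(-29)) = 64*(-870) = -55680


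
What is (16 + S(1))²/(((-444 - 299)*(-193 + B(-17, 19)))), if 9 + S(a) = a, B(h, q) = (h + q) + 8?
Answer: 64/135969 ≈ 0.00047070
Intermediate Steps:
B(h, q) = 8 + h + q
S(a) = -9 + a
(16 + S(1))²/(((-444 - 299)*(-193 + B(-17, 19)))) = (16 + (-9 + 1))²/(((-444 - 299)*(-193 + (8 - 17 + 19)))) = (16 - 8)²/((-743*(-193 + 10))) = 8²/((-743*(-183))) = 64/135969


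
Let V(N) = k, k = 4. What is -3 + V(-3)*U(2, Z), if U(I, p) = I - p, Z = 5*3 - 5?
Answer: -35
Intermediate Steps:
V(N) = 4
Z = 10 (Z = 15 - 5 = 10)
-3 + V(-3)*U(2, Z) = -3 + 4*(2 - 1*10) = -3 + 4*(2 - 10) = -3 + 4*(-8) = -3 - 32 = -35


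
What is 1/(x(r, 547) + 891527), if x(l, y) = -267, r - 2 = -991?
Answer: 1/891260 ≈ 1.1220e-6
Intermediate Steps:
r = -989 (r = 2 - 991 = -989)
1/(x(r, 547) + 891527) = 1/(-267 + 891527) = 1/891260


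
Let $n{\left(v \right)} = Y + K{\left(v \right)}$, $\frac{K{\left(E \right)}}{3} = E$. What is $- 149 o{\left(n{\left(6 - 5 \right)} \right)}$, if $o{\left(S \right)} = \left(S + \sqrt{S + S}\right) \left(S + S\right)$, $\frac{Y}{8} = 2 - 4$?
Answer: $-50362 + 3874 i \sqrt{26} \approx -50362.0 + 19754.0 i$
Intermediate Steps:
$Y = -16$ ($Y = 8 \left(2 - 4\right) = 8 \left(-2\right) = -16$)
$K{\left(E \right)} = 3 E$
$n{\left(v \right)} = -16 + 3 v$
$o{\left(S \right)} = 2 S \left(S + \sqrt{2} \sqrt{S}\right)$ ($o{\left(S \right)} = \left(S + \sqrt{2 S}\right) 2 S = \left(S + \sqrt{2} \sqrt{S}\right) 2 S = 2 S \left(S + \sqrt{2} \sqrt{S}\right)$)
$- 149 o{\left(n{\left(6 - 5 \right)} \right)} = - 149 \left(2 \left(-16 + 3 \left(6 - 5\right)\right)^{2} + 2 \sqrt{2} \left(-16 + 3 \left(6 - 5\right)\right)^{\frac{3}{2}}\right) = - 149 \left(2 \left(-16 + 3 \cdot 1\right)^{2} + 2 \sqrt{2} \left(-16 + 3 \cdot 1\right)^{\frac{3}{2}}\right) = - 149 \left(2 \left(-16 + 3\right)^{2} + 2 \sqrt{2} \left(-16 + 3\right)^{\frac{3}{2}}\right) = - 149 \left(2 \left(-13\right)^{2} + 2 \sqrt{2} \left(-13\right)^{\frac{3}{2}}\right) = - 149 \left(2 \cdot 169 + 2 \sqrt{2} \left(- 13 i \sqrt{13}\right)\right) = - 149 \left(338 - 26 i \sqrt{26}\right) = -50362 + 3874 i \sqrt{26}$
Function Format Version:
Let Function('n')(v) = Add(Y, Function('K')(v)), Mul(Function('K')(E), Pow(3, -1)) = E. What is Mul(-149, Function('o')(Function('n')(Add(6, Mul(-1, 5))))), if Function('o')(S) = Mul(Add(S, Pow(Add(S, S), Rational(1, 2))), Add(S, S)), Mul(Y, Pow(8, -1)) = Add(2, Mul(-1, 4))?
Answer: Add(-50362, Mul(3874, I, Pow(26, Rational(1, 2)))) ≈ Add(-50362., Mul(19754., I))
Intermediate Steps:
Y = -16 (Y = Mul(8, Add(2, Mul(-1, 4))) = Mul(8, Add(2, -4)) = Mul(8, -2) = -16)
Function('K')(E) = Mul(3, E)
Function('n')(v) = Add(-16, Mul(3, v))
Function('o')(S) = Mul(2, S, Add(S, Mul(Pow(2, Rational(1, 2)), Pow(S, Rational(1, 2))))) (Function('o')(S) = Mul(Add(S, Pow(Mul(2, S), Rational(1, 2))), Mul(2, S)) = Mul(Add(S, Mul(Pow(2, Rational(1, 2)), Pow(S, Rational(1, 2)))), Mul(2, S)) = Mul(2, S, Add(S, Mul(Pow(2, Rational(1, 2)), Pow(S, Rational(1, 2))))))
Mul(-149, Function('o')(Function('n')(Add(6, Mul(-1, 5))))) = Mul(-149, Add(Mul(2, Pow(Add(-16, Mul(3, Add(6, Mul(-1, 5)))), 2)), Mul(2, Pow(2, Rational(1, 2)), Pow(Add(-16, Mul(3, Add(6, Mul(-1, 5)))), Rational(3, 2))))) = Mul(-149, Add(Mul(2, Pow(Add(-16, Mul(3, Add(6, -5))), 2)), Mul(2, Pow(2, Rational(1, 2)), Pow(Add(-16, Mul(3, Add(6, -5))), Rational(3, 2))))) = Mul(-149, Add(Mul(2, Pow(Add(-16, Mul(3, 1)), 2)), Mul(2, Pow(2, Rational(1, 2)), Pow(Add(-16, Mul(3, 1)), Rational(3, 2))))) = Mul(-149, Add(Mul(2, Pow(Add(-16, 3), 2)), Mul(2, Pow(2, Rational(1, 2)), Pow(Add(-16, 3), Rational(3, 2))))) = Mul(-149, Add(Mul(2, Pow(-13, 2)), Mul(2, Pow(2, Rational(1, 2)), Pow(-13, Rational(3, 2))))) = Mul(-149, Add(Mul(2, 169), Mul(2, Pow(2, Rational(1, 2)), Mul(-13, I, Pow(13, Rational(1, 2)))))) = Mul(-149, Add(338, Mul(-26, I, Pow(26, Rational(1, 2))))) = Add(-50362, Mul(3874, I, Pow(26, Rational(1, 2))))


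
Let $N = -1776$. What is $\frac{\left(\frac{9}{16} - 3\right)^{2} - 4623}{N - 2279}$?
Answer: $\frac{1181967}{1038080} \approx 1.1386$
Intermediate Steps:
$\frac{\left(\frac{9}{16} - 3\right)^{2} - 4623}{N - 2279} = \frac{\left(\frac{9}{16} - 3\right)^{2} - 4623}{-1776 - 2279} = \frac{\left(9 \cdot \frac{1}{16} - 3\right)^{2} - 4623}{-4055} = \left(\left(\frac{9}{16} - 3\right)^{2} - 4623\right) \left(- \frac{1}{4055}\right) = \left(\left(- \frac{39}{16}\right)^{2} - 4623\right) \left(- \frac{1}{4055}\right) = \left(\frac{1521}{256} - 4623\right) \left(- \frac{1}{4055}\right) = \left(- \frac{1181967}{256}\right) \left(- \frac{1}{4055}\right) = \frac{1181967}{1038080}$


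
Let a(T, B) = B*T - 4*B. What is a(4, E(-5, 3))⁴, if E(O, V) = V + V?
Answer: 0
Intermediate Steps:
E(O, V) = 2*V
a(T, B) = -4*B + B*T
a(4, E(-5, 3))⁴ = ((2*3)*(-4 + 4))⁴ = (6*0)⁴ = 0⁴ = 0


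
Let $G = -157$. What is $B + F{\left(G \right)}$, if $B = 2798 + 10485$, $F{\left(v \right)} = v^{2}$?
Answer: $37932$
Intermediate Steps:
$B = 13283$
$B + F{\left(G \right)} = 13283 + \left(-157\right)^{2} = 13283 + 24649 = 37932$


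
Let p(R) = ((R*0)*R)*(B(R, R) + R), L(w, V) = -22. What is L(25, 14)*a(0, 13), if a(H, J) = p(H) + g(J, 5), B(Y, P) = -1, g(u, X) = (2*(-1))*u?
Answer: 572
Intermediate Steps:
g(u, X) = -2*u
p(R) = 0 (p(R) = ((R*0)*R)*(-1 + R) = (0*R)*(-1 + R) = 0*(-1 + R) = 0)
a(H, J) = -2*J (a(H, J) = 0 - 2*J = -2*J)
L(25, 14)*a(0, 13) = -(-44)*13 = -22*(-26) = 572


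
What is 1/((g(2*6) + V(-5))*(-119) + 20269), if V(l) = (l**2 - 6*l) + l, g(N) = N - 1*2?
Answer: 1/13129 ≈ 7.6167e-5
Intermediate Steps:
g(N) = -2 + N (g(N) = N - 2 = -2 + N)
V(l) = l**2 - 5*l
1/((g(2*6) + V(-5))*(-119) + 20269) = 1/(((-2 + 2*6) - 5*(-5 - 5))*(-119) + 20269) = 1/(((-2 + 12) - 5*(-10))*(-119) + 20269) = 1/((10 + 50)*(-119) + 20269) = 1/(60*(-119) + 20269) = 1/(-7140 + 20269) = 1/13129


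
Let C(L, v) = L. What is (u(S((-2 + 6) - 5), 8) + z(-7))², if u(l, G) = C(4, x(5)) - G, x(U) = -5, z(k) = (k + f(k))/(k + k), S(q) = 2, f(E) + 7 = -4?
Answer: 361/49 ≈ 7.3673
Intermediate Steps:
f(E) = -11 (f(E) = -7 - 4 = -11)
z(k) = (-11 + k)/(2*k) (z(k) = (k - 11)/(k + k) = (-11 + k)/((2*k)) = (-11 + k)*(1/(2*k)) = (-11 + k)/(2*k))
u(l, G) = 4 - G
(u(S((-2 + 6) - 5), 8) + z(-7))² = ((4 - 1*8) + (½)*(-11 - 7)/(-7))² = ((4 - 8) + (½)*(-⅐)*(-18))² = (-4 + 9/7)² = (-19/7)² = 361/49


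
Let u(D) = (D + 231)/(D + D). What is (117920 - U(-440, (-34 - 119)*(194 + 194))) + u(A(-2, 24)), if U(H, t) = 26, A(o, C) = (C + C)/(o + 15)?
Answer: 3773625/32 ≈ 1.1793e+5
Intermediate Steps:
A(o, C) = 2*C/(15 + o) (A(o, C) = (2*C)/(15 + o) = 2*C/(15 + o))
u(D) = (231 + D)/(2*D) (u(D) = (231 + D)/((2*D)) = (231 + D)*(1/(2*D)) = (231 + D)/(2*D))
(117920 - U(-440, (-34 - 119)*(194 + 194))) + u(A(-2, 24)) = (117920 - 1*26) + (231 + 2*24/(15 - 2))/(2*((2*24/(15 - 2)))) = (117920 - 26) + (231 + 2*24/13)/(2*((2*24/13))) = 117894 + (231 + 2*24*(1/13))/(2*((2*24*(1/13)))) = 117894 + (231 + 48/13)/(2*(48/13)) = 117894 + (½)*(13/48)*(3051/13) = 117894 + 1017/32 = 3773625/32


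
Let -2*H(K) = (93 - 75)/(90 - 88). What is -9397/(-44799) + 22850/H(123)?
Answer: -682409909/134397 ≈ -5077.6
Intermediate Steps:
H(K) = -9/2 (H(K) = -(93 - 75)/(2*(90 - 88)) = -9/2)
-9397/(-44799) + 22850/H(123) = -9397/(-44799) + 22850/(-9/2) = -9397*(-1/44799) + 22850*(-2/9) = 9397/44799 - 45700/9 = -682409909/134397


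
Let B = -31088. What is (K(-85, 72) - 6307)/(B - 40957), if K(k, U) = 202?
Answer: 407/4803 ≈ 0.084739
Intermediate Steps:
(K(-85, 72) - 6307)/(B - 40957) = (202 - 6307)/(-31088 - 40957) = -6105/(-72045) = -6105*(-1/72045) = 407/4803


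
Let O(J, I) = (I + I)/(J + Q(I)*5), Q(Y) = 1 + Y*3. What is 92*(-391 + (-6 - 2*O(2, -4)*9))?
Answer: -1949020/53 ≈ -36774.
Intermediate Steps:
Q(Y) = 1 + 3*Y
O(J, I) = 2*I/(5 + J + 15*I) (O(J, I) = (I + I)/(J + (1 + 3*I)*5) = (2*I)/(J + (5 + 15*I)) = (2*I)/(5 + J + 15*I) = 2*I/(5 + J + 15*I))
92*(-391 + (-6 - 2*O(2, -4)*9)) = 92*(-391 + (-6 - 4*(-4)/(5 + 2 + 15*(-4))*9)) = 92*(-391 + (-6 - 4*(-4)/(5 + 2 - 60)*9)) = 92*(-391 + (-6 - 4*(-4)/(-53)*9)) = 92*(-391 + (-6 - 4*(-4)*(-1)/53*9)) = 92*(-391 + (-6 - 2*8/53*9)) = 92*(-391 + (-6 - 16/53*9)) = 92*(-391 + (-6 - 144/53)) = 92*(-391 - 462/53) = 92*(-21185/53) = -1949020/53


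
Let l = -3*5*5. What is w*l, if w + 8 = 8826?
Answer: -661350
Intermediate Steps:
w = 8818 (w = -8 + 8826 = 8818)
l = -75 (l = -15*5 = -75)
w*l = 8818*(-75) = -661350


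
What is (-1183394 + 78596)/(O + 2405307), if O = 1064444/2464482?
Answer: -1361377392318/2963918435209 ≈ -0.45932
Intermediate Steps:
O = 532222/1232241 (O = 1064444*(1/2464482) = 532222/1232241 ≈ 0.43191)
(-1183394 + 78596)/(O + 2405307) = (-1183394 + 78596)/(532222/1232241 + 2405307) = -1104798/2963918435209/1232241 = -1104798*1232241/2963918435209 = -1361377392318/2963918435209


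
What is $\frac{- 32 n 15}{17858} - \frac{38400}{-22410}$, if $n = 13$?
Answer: $\frac{9098480}{6669963} \approx 1.3641$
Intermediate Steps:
$\frac{- 32 n 15}{17858} - \frac{38400}{-22410} = \frac{\left(-32\right) 13 \cdot 15}{17858} - \frac{38400}{-22410} = \left(-416\right) 15 \cdot \frac{1}{17858} - - \frac{1280}{747} = \left(-6240\right) \frac{1}{17858} + \frac{1280}{747} = - \frac{3120}{8929} + \frac{1280}{747} = \frac{9098480}{6669963}$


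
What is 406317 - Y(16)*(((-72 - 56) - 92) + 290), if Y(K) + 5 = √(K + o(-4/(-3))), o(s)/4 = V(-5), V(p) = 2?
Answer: 406667 - 140*√6 ≈ 4.0632e+5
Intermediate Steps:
o(s) = 8 (o(s) = 4*2 = 8)
Y(K) = -5 + √(8 + K) (Y(K) = -5 + √(K + 8) = -5 + √(8 + K))
406317 - Y(16)*(((-72 - 56) - 92) + 290) = 406317 - (-5 + √(8 + 16))*(((-72 - 56) - 92) + 290) = 406317 - (-5 + √24)*((-128 - 92) + 290) = 406317 - (-5 + 2*√6)*(-220 + 290) = 406317 - (-5 + 2*√6)*70 = 406317 - (-350 + 140*√6) = 406317 + (350 - 140*√6) = 406667 - 140*√6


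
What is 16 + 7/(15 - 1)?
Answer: 33/2 ≈ 16.500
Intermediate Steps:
16 + 7/(15 - 1) = 16 + 7/14 = 16 + (1/14)*7 = 16 + ½ = 33/2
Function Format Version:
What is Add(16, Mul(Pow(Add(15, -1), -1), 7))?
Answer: Rational(33, 2) ≈ 16.500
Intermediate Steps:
Add(16, Mul(Pow(Add(15, -1), -1), 7)) = Add(16, Mul(Pow(14, -1), 7)) = Add(16, Mul(Rational(1, 14), 7)) = Add(16, Rational(1, 2)) = Rational(33, 2)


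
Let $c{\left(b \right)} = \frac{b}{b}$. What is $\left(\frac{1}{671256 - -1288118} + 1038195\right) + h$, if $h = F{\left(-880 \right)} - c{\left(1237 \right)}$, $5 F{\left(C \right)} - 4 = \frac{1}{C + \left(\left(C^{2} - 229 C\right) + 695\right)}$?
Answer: $\frac{9924258731751290909}{9559148949450} \approx 1.0382 \cdot 10^{6}$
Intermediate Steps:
$c{\left(b \right)} = 1$
$F{\left(C \right)} = \frac{4}{5} + \frac{1}{5 \left(695 + C^{2} - 228 C\right)}$ ($F{\left(C \right)} = \frac{4}{5} + \frac{1}{5 \left(C + \left(\left(C^{2} - 229 C\right) + 695\right)\right)} = \frac{4}{5} + \frac{1}{5 \left(C + \left(695 + C^{2} - 229 C\right)\right)} = \frac{4}{5} + \frac{1}{5 \left(695 + C^{2} - 228 C\right)}$)
$h = - \frac{975734}{4878675}$ ($h = \frac{2781 - -802560 + 4 \left(-880\right)^{2}}{5 \left(695 + \left(-880\right)^{2} - -200640\right)} - 1 = \frac{2781 + 802560 + 4 \cdot 774400}{5 \left(695 + 774400 + 200640\right)} - 1 = \frac{2781 + 802560 + 3097600}{5 \cdot 975735} - 1 = \frac{1}{5} \cdot \frac{1}{975735} \cdot 3902941 - 1 = \frac{3902941}{4878675} - 1 = - \frac{975734}{4878675} \approx -0.2$)
$\left(\frac{1}{671256 - -1288118} + 1038195\right) + h = \left(\frac{1}{671256 - -1288118} + 1038195\right) - \frac{975734}{4878675} = \left(\frac{1}{671256 + 1288118} + 1038195\right) - \frac{975734}{4878675} = \left(\frac{1}{1959374} + 1038195\right) - \frac{975734}{4878675} = \frac{2034212289931}{1959374} - \frac{975734}{4878675} = \frac{9924258731751290909}{9559148949450}$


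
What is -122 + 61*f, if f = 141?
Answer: 8479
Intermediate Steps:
-122 + 61*f = -122 + 61*141 = -122 + 8601 = 8479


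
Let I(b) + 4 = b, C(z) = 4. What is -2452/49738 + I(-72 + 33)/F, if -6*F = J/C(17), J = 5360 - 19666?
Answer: -21601982/177887957 ≈ -0.12144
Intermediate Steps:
J = -14306
I(b) = -4 + b
F = 7153/12 (F = -(-7153)/(3*4) = -⅙*(-7153/2) = 7153/12 ≈ 596.08)
-2452/49738 + I(-72 + 33)/F = -2452/49738 + (-4 + (-72 + 33))/(7153/12) = -2452*1/49738 + (-4 - 39)*(12/7153) = -1226/24869 - 43*12/7153 = -1226/24869 - 516/7153 = -21601982/177887957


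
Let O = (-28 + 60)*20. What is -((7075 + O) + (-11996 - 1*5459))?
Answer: 9740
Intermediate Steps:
O = 640 (O = 32*20 = 640)
-((7075 + O) + (-11996 - 1*5459)) = -((7075 + 640) + (-11996 - 1*5459)) = -(7715 + (-11996 - 5459)) = -(7715 - 17455) = -1*(-9740) = 9740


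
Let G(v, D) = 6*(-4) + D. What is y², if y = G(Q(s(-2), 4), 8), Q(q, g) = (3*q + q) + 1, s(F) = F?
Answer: 256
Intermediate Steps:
Q(q, g) = 1 + 4*q (Q(q, g) = 4*q + 1 = 1 + 4*q)
G(v, D) = -24 + D
y = -16 (y = -24 + 8 = -16)
y² = (-16)² = 256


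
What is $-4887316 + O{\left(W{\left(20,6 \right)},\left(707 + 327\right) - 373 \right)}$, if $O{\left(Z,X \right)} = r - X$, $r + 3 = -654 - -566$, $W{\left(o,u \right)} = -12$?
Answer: $-4888068$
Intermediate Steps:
$r = -91$ ($r = -3 - 88 = -91$)
$O{\left(Z,X \right)} = -91 - X$
$-4887316 + O{\left(W{\left(20,6 \right)},\left(707 + 327\right) - 373 \right)} = -4887316 - 752 = -4888068$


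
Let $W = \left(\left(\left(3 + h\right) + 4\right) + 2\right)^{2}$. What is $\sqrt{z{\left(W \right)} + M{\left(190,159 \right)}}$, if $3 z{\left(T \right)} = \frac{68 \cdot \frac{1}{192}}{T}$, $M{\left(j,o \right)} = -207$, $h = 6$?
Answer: $\frac{i \sqrt{6706783}}{180} \approx 14.387 i$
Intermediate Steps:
$W = 225$ ($W = \left(\left(\left(3 + 6\right) + 4\right) + 2\right)^{2} = \left(\left(9 + 4\right) + 2\right)^{2} = \left(13 + 2\right)^{2} = 15^{2} = 225$)
$z{\left(T \right)} = \frac{17}{144 T}$ ($z{\left(T \right)} = \frac{\frac{68}{192} \frac{1}{T}}{3} = \frac{68 \cdot \frac{1}{192} \frac{1}{T}}{3} = \frac{\frac{17}{48} \frac{1}{T}}{3} = \frac{17}{144 T}$)
$\sqrt{z{\left(W \right)} + M{\left(190,159 \right)}} = \sqrt{\frac{17}{144 \cdot 225} - 207} = \sqrt{\frac{17}{144} \cdot \frac{1}{225} - 207} = \sqrt{\frac{17}{32400} - 207} = \sqrt{- \frac{6706783}{32400}} = \frac{i \sqrt{6706783}}{180}$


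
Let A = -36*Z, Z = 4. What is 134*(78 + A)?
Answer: -8844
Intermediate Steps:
A = -144 (A = -36*4 = -144)
134*(78 + A) = 134*(78 - 144) = 134*(-66) = -8844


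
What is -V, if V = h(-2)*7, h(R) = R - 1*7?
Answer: 63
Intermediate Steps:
h(R) = -7 + R (h(R) = R - 7 = -7 + R)
V = -63 (V = (-7 - 2)*7 = -9*7 = -63)
-V = -1*(-63) = 63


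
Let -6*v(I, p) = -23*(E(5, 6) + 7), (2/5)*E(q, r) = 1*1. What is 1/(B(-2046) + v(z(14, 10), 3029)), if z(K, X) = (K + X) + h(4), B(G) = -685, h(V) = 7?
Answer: -12/7783 ≈ -0.0015418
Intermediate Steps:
E(q, r) = 5/2 (E(q, r) = 5*(1*1)/2 = (5/2)*1 = 5/2)
z(K, X) = 7 + K + X (z(K, X) = (K + X) + 7 = 7 + K + X)
v(I, p) = 437/12 (v(I, p) = -(-23)*(5/2 + 7)/6 = -(-23)*19/(6*2) = -⅙*(-437/2) = 437/12)
1/(B(-2046) + v(z(14, 10), 3029)) = 1/(-685 + 437/12) = 1/(-7783/12) = -12/7783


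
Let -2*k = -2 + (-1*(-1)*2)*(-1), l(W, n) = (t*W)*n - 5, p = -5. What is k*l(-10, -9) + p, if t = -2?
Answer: -375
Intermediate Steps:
l(W, n) = -5 - 2*W*n (l(W, n) = (-2*W)*n - 5 = -2*W*n - 5 = -5 - 2*W*n)
k = 2 (k = -(-2 + (-1*(-1)*2)*(-1))/2 = -(-2 + (1*2)*(-1))/2 = -(-2 + 2*(-1))/2 = -(-2 - 2)/2 = -½*(-4) = 2)
k*l(-10, -9) + p = 2*(-5 - 2*(-10)*(-9)) - 5 = 2*(-5 - 180) - 5 = 2*(-185) - 5 = -370 - 5 = -375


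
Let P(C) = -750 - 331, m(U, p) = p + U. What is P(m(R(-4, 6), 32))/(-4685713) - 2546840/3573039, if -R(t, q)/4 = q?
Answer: -11929898841761/16742235291807 ≈ -0.71256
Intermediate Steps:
R(t, q) = -4*q
m(U, p) = U + p
P(C) = -1081
P(m(R(-4, 6), 32))/(-4685713) - 2546840/3573039 = -1081/(-4685713) - 2546840/3573039 = -1081*(-1/4685713) - 2546840*1/3573039 = 1081/4685713 - 2546840/3573039 = -11929898841761/16742235291807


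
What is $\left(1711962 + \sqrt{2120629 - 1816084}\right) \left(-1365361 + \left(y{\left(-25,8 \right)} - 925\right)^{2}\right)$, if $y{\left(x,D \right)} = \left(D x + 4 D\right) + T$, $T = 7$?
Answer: $-318365013330 - 185965 \sqrt{304545} \approx -3.1847 \cdot 10^{11}$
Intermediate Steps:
$y{\left(x,D \right)} = 7 + 4 D + D x$ ($y{\left(x,D \right)} = \left(D x + 4 D\right) + 7 = \left(4 D + D x\right) + 7 = 7 + 4 D + D x$)
$\left(1711962 + \sqrt{2120629 - 1816084}\right) \left(-1365361 + \left(y{\left(-25,8 \right)} - 925\right)^{2}\right) = \left(1711962 + \sqrt{2120629 - 1816084}\right) \left(-1365361 + \left(\left(7 + 4 \cdot 8 + 8 \left(-25\right)\right) - 925\right)^{2}\right) = \left(1711962 + \sqrt{304545}\right) \left(-1365361 + \left(\left(7 + 32 - 200\right) - 925\right)^{2}\right) = \left(1711962 + \sqrt{304545}\right) \left(-1365361 + \left(-161 - 925\right)^{2}\right) = \left(1711962 + \sqrt{304545}\right) \left(-1365361 + \left(-1086\right)^{2}\right) = \left(1711962 + \sqrt{304545}\right) \left(-1365361 + 1179396\right) = \left(1711962 + \sqrt{304545}\right) \left(-185965\right) = -318365013330 - 185965 \sqrt{304545}$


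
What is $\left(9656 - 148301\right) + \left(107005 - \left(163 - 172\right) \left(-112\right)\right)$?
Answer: $-32648$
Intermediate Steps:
$\left(9656 - 148301\right) + \left(107005 - \left(163 - 172\right) \left(-112\right)\right) = -138645 + \left(107005 - \left(-9\right) \left(-112\right)\right) = -138645 + \left(107005 - 1008\right) = -138645 + 105997 = -32648$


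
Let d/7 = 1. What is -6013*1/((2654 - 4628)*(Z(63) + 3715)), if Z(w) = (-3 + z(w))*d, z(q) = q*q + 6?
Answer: 859/8888358 ≈ 9.6643e-5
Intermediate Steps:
d = 7 (d = 7*1 = 7)
z(q) = 6 + q**2 (z(q) = q**2 + 6 = 6 + q**2)
Z(w) = 21 + 7*w**2 (Z(w) = (-3 + (6 + w**2))*7 = (3 + w**2)*7 = 21 + 7*w**2)
-6013*1/((2654 - 4628)*(Z(63) + 3715)) = -6013*1/((2654 - 4628)*((21 + 7*63**2) + 3715)) = -6013*(-1/(1974*((21 + 7*3969) + 3715))) = -6013*(-1/(1974*((21 + 27783) + 3715))) = -6013*(-1/(1974*(27804 + 3715))) = -6013/(31519*(-1974)) = -6013/(-62218506) = -6013*(-1/62218506) = 859/8888358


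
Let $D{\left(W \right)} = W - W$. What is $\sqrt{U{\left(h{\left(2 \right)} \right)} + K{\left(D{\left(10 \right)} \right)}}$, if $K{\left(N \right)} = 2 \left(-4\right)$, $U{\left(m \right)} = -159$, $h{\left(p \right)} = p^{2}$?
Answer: $i \sqrt{167} \approx 12.923 i$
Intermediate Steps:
$D{\left(W \right)} = 0$
$K{\left(N \right)} = -8$
$\sqrt{U{\left(h{\left(2 \right)} \right)} + K{\left(D{\left(10 \right)} \right)}} = \sqrt{-159 - 8} = \sqrt{-167} = i \sqrt{167}$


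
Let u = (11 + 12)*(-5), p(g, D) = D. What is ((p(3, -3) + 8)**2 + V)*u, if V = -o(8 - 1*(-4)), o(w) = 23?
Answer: -230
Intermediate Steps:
u = -115 (u = 23*(-5) = -115)
V = -23 (V = -1*23 = -23)
((p(3, -3) + 8)**2 + V)*u = ((-3 + 8)**2 - 23)*(-115) = (5**2 - 23)*(-115) = (25 - 23)*(-115) = 2*(-115) = -230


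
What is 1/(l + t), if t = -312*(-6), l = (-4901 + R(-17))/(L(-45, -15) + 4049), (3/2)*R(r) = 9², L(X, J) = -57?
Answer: 3992/7468177 ≈ 0.00053453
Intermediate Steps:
R(r) = 54 (R(r) = (⅔)*9² = (⅔)*81 = 54)
l = -4847/3992 (l = (-4901 + 54)/(-57 + 4049) = -4847/3992 ≈ -1.2142)
t = 1872
1/(l + t) = 1/(-4847/3992 + 1872) = 1/(7468177/3992) = 3992/7468177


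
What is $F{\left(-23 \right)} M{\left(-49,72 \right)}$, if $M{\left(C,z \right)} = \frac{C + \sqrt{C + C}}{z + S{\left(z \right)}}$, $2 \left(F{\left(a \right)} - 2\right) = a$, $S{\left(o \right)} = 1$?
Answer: $\frac{931}{146} - \frac{133 i \sqrt{2}}{146} \approx 6.3767 - 1.2883 i$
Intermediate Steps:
$F{\left(a \right)} = 2 + \frac{a}{2}$
$M{\left(C,z \right)} = \frac{C + \sqrt{2} \sqrt{C}}{1 + z}$ ($M{\left(C,z \right)} = \frac{C + \sqrt{C + C}}{z + 1} = \frac{C + \sqrt{2 C}}{1 + z} = \frac{C + \sqrt{2} \sqrt{C}}{1 + z}$)
$F{\left(-23 \right)} M{\left(-49,72 \right)} = \left(2 + \frac{1}{2} \left(-23\right)\right) \frac{-49 + \sqrt{2} \sqrt{-49}}{1 + 72} = \left(2 - \frac{23}{2}\right) \frac{-49 + \sqrt{2} \cdot 7 i}{73} = - \frac{19 \frac{-49 + 7 i \sqrt{2}}{73}}{2} = - \frac{19 \left(- \frac{49}{73} + \frac{7 i \sqrt{2}}{73}\right)}{2} = \frac{931}{146} - \frac{133 i \sqrt{2}}{146}$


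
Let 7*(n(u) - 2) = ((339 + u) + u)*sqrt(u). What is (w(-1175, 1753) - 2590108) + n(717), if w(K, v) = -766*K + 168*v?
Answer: -1395552 + 1773*sqrt(717)/7 ≈ -1.3888e+6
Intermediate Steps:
n(u) = 2 + sqrt(u)*(339 + 2*u)/7 (n(u) = 2 + (((339 + u) + u)*sqrt(u))/7 = 2 + ((339 + 2*u)*sqrt(u))/7 = 2 + (sqrt(u)*(339 + 2*u))/7 = 2 + sqrt(u)*(339 + 2*u)/7)
(w(-1175, 1753) - 2590108) + n(717) = ((-766*(-1175) + 168*1753) - 2590108) + (2 + 2*717**(3/2)/7 + 339*sqrt(717)/7) = ((900050 + 294504) - 2590108) + (2 + 2*(717*sqrt(717))/7 + 339*sqrt(717)/7) = (1194554 - 2590108) + (2 + 1434*sqrt(717)/7 + 339*sqrt(717)/7) = -1395554 + (2 + 1773*sqrt(717)/7) = -1395552 + 1773*sqrt(717)/7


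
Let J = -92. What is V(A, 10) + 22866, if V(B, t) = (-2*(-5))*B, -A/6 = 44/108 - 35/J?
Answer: 4723477/207 ≈ 22819.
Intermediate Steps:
A = -1957/414 (A = -6*(44/108 - 35/(-92)) = -6*(44*(1/108) - 35*(-1/92)) = -6*(11/27 + 35/92) = -6*1957/2484 = -1957/414 ≈ -4.7271)
V(B, t) = 10*B
V(A, 10) + 22866 = 10*(-1957/414) + 22866 = -9785/207 + 22866 = 4723477/207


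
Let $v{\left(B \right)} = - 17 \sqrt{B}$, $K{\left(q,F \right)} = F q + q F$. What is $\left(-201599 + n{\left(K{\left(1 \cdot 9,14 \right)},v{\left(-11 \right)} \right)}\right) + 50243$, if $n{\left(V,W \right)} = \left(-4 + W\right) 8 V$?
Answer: $-159420 - 34272 i \sqrt{11} \approx -1.5942 \cdot 10^{5} - 1.1367 \cdot 10^{5} i$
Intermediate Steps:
$K{\left(q,F \right)} = 2 F q$ ($K{\left(q,F \right)} = F q + F q = 2 F q$)
$n{\left(V,W \right)} = V \left(-32 + 8 W\right)$ ($n{\left(V,W \right)} = \left(-32 + 8 W\right) V = V \left(-32 + 8 W\right)$)
$\left(-201599 + n{\left(K{\left(1 \cdot 9,14 \right)},v{\left(-11 \right)} \right)}\right) + 50243 = \left(-201599 + 8 \cdot 2 \cdot 14 \cdot 1 \cdot 9 \left(-4 - 17 \sqrt{-11}\right)\right) + 50243 = \left(-201599 + 8 \cdot 2 \cdot 14 \cdot 9 \left(-4 - 17 i \sqrt{11}\right)\right) + 50243 = \left(-201599 + 8 \cdot 252 \left(-4 - 17 i \sqrt{11}\right)\right) + 50243 = \left(-201599 - \left(8064 + 34272 i \sqrt{11}\right)\right) + 50243 = \left(-209663 - 34272 i \sqrt{11}\right) + 50243 = -159420 - 34272 i \sqrt{11}$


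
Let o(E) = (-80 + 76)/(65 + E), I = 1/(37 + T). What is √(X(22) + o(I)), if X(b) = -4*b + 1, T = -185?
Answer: I*√8055383455/9619 ≈ 9.3307*I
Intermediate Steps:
X(b) = 1 - 4*b
I = -1/148 (I = 1/(37 - 185) = 1/(-148) = -1/148 ≈ -0.0067568)
o(E) = -4/(65 + E)
√(X(22) + o(I)) = √((1 - 4*22) - 4/(65 - 1/148)) = √((1 - 88) - 4/9619/148) = √(-87 - 4*148/9619) = √(-87 - 592/9619) = √(-837445/9619) = I*√8055383455/9619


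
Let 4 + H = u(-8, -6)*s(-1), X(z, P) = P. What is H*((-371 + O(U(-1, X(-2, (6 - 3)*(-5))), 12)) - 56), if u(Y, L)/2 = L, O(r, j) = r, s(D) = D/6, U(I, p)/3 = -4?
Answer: 878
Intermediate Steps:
U(I, p) = -12 (U(I, p) = 3*(-4) = -12)
s(D) = D/6 (s(D) = D*(⅙) = D/6)
u(Y, L) = 2*L
H = -2 (H = -4 + (2*(-6))*((⅙)*(-1)) = -4 - 12*(-⅙) = -4 + 2 = -2)
H*((-371 + O(U(-1, X(-2, (6 - 3)*(-5))), 12)) - 56) = -2*((-371 - 12) - 56) = -2*(-383 - 56) = -2*(-439) = 878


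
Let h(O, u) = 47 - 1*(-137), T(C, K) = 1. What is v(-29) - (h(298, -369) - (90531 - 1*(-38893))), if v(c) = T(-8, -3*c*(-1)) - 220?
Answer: 129021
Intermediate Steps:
h(O, u) = 184 (h(O, u) = 47 + 137 = 184)
v(c) = -219 (v(c) = 1 - 220 = -219)
v(-29) - (h(298, -369) - (90531 - 1*(-38893))) = -219 - (184 - (90531 - 1*(-38893))) = -219 - (184 - (90531 + 38893)) = -219 - (184 - 1*129424) = -219 - (184 - 129424) = -219 - 1*(-129240) = -219 + 129240 = 129021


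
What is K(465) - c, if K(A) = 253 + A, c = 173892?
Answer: -173174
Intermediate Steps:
K(465) - c = (253 + 465) - 1*173892 = 718 - 173892 = -173174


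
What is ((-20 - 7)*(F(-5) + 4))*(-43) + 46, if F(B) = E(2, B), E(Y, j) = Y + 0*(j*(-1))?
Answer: 7012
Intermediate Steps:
E(Y, j) = Y (E(Y, j) = Y + 0*(-j) = Y + 0 = Y)
F(B) = 2
((-20 - 7)*(F(-5) + 4))*(-43) + 46 = ((-20 - 7)*(2 + 4))*(-43) + 46 = -27*6*(-43) + 46 = -162*(-43) + 46 = 6966 + 46 = 7012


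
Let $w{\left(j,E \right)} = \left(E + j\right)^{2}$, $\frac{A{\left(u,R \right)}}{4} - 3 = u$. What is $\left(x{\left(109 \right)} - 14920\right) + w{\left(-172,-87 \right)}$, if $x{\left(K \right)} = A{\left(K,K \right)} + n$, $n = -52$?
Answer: $52557$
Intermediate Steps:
$A{\left(u,R \right)} = 12 + 4 u$
$x{\left(K \right)} = -40 + 4 K$ ($x{\left(K \right)} = \left(12 + 4 K\right) - 52 = -40 + 4 K$)
$\left(x{\left(109 \right)} - 14920\right) + w{\left(-172,-87 \right)} = \left(\left(-40 + 4 \cdot 109\right) - 14920\right) + \left(-87 - 172\right)^{2} = \left(\left(-40 + 436\right) - 14920\right) + \left(-259\right)^{2} = \left(396 - 14920\right) + 67081 = -14524 + 67081 = 52557$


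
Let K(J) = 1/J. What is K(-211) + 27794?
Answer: 5864533/211 ≈ 27794.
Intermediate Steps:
K(J) = 1/J
K(-211) + 27794 = 1/(-211) + 27794 = -1/211 + 27794 = 5864533/211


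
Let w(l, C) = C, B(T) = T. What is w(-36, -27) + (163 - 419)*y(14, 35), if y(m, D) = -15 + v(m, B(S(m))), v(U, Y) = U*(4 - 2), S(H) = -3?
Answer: -3355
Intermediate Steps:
v(U, Y) = 2*U (v(U, Y) = U*2 = 2*U)
y(m, D) = -15 + 2*m
w(-36, -27) + (163 - 419)*y(14, 35) = -27 + (163 - 419)*(-15 + 2*14) = -27 - 256*(-15 + 28) = -27 - 256*13 = -27 - 3328 = -3355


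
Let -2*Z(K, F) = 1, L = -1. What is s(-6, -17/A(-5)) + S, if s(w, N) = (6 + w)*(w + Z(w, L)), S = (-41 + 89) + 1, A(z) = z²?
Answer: 49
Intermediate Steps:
Z(K, F) = -½ (Z(K, F) = -½*1 = -½)
S = 49 (S = 48 + 1 = 49)
s(w, N) = (6 + w)*(-½ + w) (s(w, N) = (6 + w)*(w - ½) = (6 + w)*(-½ + w))
s(-6, -17/A(-5)) + S = (-3 + (-6)² + (11/2)*(-6)) + 49 = (-3 + 36 - 33) + 49 = 0 + 49 = 49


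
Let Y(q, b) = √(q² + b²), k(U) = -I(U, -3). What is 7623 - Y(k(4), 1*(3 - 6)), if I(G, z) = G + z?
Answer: 7623 - √10 ≈ 7619.8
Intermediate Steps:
k(U) = 3 - U (k(U) = -(U - 3) = -(-3 + U) = 3 - U)
Y(q, b) = √(b² + q²)
7623 - Y(k(4), 1*(3 - 6)) = 7623 - √((1*(3 - 6))² + (3 - 1*4)²) = 7623 - √((1*(-3))² + (3 - 4)²) = 7623 - √((-3)² + (-1)²) = 7623 - √(9 + 1) = 7623 - √10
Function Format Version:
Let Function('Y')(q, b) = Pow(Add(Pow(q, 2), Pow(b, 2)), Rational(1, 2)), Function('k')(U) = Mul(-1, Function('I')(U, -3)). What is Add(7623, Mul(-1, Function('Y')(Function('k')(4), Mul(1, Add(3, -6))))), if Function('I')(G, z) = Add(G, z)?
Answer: Add(7623, Mul(-1, Pow(10, Rational(1, 2)))) ≈ 7619.8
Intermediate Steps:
Function('k')(U) = Add(3, Mul(-1, U)) (Function('k')(U) = Mul(-1, Add(U, -3)) = Mul(-1, Add(-3, U)) = Add(3, Mul(-1, U)))
Function('Y')(q, b) = Pow(Add(Pow(b, 2), Pow(q, 2)), Rational(1, 2))
Add(7623, Mul(-1, Function('Y')(Function('k')(4), Mul(1, Add(3, -6))))) = Add(7623, Mul(-1, Pow(Add(Pow(Mul(1, Add(3, -6)), 2), Pow(Add(3, Mul(-1, 4)), 2)), Rational(1, 2)))) = Add(7623, Mul(-1, Pow(Add(Pow(Mul(1, -3), 2), Pow(Add(3, -4), 2)), Rational(1, 2)))) = Add(7623, Mul(-1, Pow(Add(Pow(-3, 2), Pow(-1, 2)), Rational(1, 2)))) = Add(7623, Mul(-1, Pow(Add(9, 1), Rational(1, 2)))) = Add(7623, Mul(-1, Pow(10, Rational(1, 2))))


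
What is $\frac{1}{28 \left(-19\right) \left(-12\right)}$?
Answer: $\frac{1}{6384} \approx 0.00015664$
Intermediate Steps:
$\frac{1}{28 \left(-19\right) \left(-12\right)} = \frac{1}{\left(-532\right) \left(-12\right)} = \frac{1}{6384}$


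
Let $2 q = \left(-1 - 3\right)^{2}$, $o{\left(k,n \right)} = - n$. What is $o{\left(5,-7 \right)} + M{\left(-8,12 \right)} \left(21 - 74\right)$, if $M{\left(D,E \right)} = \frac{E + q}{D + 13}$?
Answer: $-205$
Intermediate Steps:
$q = 8$ ($q = \frac{\left(-1 - 3\right)^{2}}{2} = \frac{\left(-4\right)^{2}}{2} = \frac{1}{2} \cdot 16 = 8$)
$M{\left(D,E \right)} = \frac{8 + E}{13 + D}$ ($M{\left(D,E \right)} = \frac{E + 8}{D + 13} = \frac{8 + E}{13 + D}$)
$o{\left(5,-7 \right)} + M{\left(-8,12 \right)} \left(21 - 74\right) = \left(-1\right) \left(-7\right) + \frac{8 + 12}{13 - 8} \left(21 - 74\right) = 7 + \frac{1}{5} \cdot 20 \left(21 - 74\right) = 7 + \frac{1}{5} \cdot 20 \left(-53\right) = 7 + 4 \left(-53\right) = 7 - 212 = -205$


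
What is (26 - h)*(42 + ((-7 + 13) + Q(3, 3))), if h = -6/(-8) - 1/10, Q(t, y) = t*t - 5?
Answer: 6591/5 ≈ 1318.2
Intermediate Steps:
Q(t, y) = -5 + t**2 (Q(t, y) = t**2 - 5 = -5 + t**2)
h = 13/20 (h = -6*(-1/8) - 1*1/10 = 3/4 - 1/10 = 13/20 ≈ 0.65000)
(26 - h)*(42 + ((-7 + 13) + Q(3, 3))) = (26 - 1*13/20)*(42 + ((-7 + 13) + (-5 + 3**2))) = (26 - 13/20)*(42 + (6 + (-5 + 9))) = 507*(42 + (6 + 4))/20 = 507*(42 + 10)/20 = (507/20)*52 = 6591/5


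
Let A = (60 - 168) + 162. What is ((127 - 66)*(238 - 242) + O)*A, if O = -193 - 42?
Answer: -25866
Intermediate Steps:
A = 54 (A = -108 + 162 = 54)
O = -235
((127 - 66)*(238 - 242) + O)*A = ((127 - 66)*(238 - 242) - 235)*54 = (61*(-4) - 235)*54 = (-244 - 235)*54 = -479*54 = -25866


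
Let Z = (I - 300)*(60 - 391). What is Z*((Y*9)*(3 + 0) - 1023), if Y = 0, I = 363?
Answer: 21332619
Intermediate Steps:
Z = -20853 (Z = (363 - 300)*(60 - 391) = 63*(-331) = -20853)
Z*((Y*9)*(3 + 0) - 1023) = -20853*((0*9)*(3 + 0) - 1023) = -20853*(0*3 - 1023) = -20853*(0 - 1023) = -20853*(-1023) = 21332619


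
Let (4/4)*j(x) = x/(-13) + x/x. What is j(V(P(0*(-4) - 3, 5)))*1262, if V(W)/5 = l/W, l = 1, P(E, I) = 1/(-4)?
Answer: 41646/13 ≈ 3203.5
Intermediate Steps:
P(E, I) = -1/4
V(W) = 5/W (V(W) = 5*(1/W) = 5/W)
j(x) = 1 - x/13 (j(x) = x/(-13) + x/x = x*(-1/13) + 1 = -x/13 + 1 = 1 - x/13)
j(V(P(0*(-4) - 3, 5)))*1262 = (1 - 5/(13*(-1/4)))*1262 = (1 - 5*(-4)/13)*1262 = (1 - 1/13*(-20))*1262 = (1 + 20/13)*1262 = (33/13)*1262 = 41646/13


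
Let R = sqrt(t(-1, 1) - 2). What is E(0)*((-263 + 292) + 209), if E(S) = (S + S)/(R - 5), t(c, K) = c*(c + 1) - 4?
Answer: 0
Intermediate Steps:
t(c, K) = -4 + c*(1 + c) (t(c, K) = c*(1 + c) - 4 = -4 + c*(1 + c))
R = I*sqrt(6) (R = sqrt((-4 - 1 + (-1)**2) - 2) = sqrt((-4 - 1 + 1) - 2) = sqrt(-4 - 2) = sqrt(-6) = I*sqrt(6) ≈ 2.4495*I)
E(S) = 2*S/(-5 + I*sqrt(6)) (E(S) = (S + S)/(I*sqrt(6) - 5) = (2*S)/(-5 + I*sqrt(6)) = 2*S/(-5 + I*sqrt(6)))
E(0)*((-263 + 292) + 209) = (-10/31*0 - 2/31*I*0*sqrt(6))*((-263 + 292) + 209) = (0 + 0)*(29 + 209) = 0*238 = 0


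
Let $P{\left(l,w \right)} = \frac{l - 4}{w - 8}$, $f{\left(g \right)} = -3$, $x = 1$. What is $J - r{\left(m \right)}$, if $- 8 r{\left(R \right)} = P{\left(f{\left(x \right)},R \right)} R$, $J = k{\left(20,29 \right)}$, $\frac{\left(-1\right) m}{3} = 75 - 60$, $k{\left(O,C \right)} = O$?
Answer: $\frac{8165}{424} \approx 19.257$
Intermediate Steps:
$m = -45$ ($m = - 3 \left(75 - 60\right) = \left(-3\right) 15 = -45$)
$J = 20$
$P{\left(l,w \right)} = \frac{-4 + l}{-8 + w}$
$r{\left(R \right)} = \frac{7 R}{8 \left(-8 + R\right)}$ ($r{\left(R \right)} = - \frac{\frac{-4 - 3}{-8 + R} R}{8} = - \frac{\frac{1}{-8 + R} \left(-7\right) R}{8} = - \frac{- \frac{7}{-8 + R} R}{8} = - \frac{\left(-7\right) R \frac{1}{-8 + R}}{8} = \frac{7 R}{8 \left(-8 + R\right)}$)
$J - r{\left(m \right)} = 20 - \frac{7}{8} \left(-45\right) \frac{1}{-8 - 45} = 20 - \frac{7}{8} \left(-45\right) \frac{1}{-53} = 20 - \frac{7}{8} \left(-45\right) \left(- \frac{1}{53}\right) = 20 - \frac{315}{424} = \frac{8165}{424}$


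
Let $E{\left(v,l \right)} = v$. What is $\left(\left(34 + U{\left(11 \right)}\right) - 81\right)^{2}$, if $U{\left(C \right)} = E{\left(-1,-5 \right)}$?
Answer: $2304$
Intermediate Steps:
$U{\left(C \right)} = -1$
$\left(\left(34 + U{\left(11 \right)}\right) - 81\right)^{2} = \left(\left(34 - 1\right) - 81\right)^{2} = \left(33 - 81\right)^{2} = \left(-48\right)^{2} = 2304$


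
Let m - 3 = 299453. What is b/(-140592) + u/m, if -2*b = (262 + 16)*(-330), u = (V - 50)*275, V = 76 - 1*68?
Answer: -159998795/438553312 ≈ -0.36483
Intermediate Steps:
V = 8 (V = 76 - 68 = 8)
m = 299456 (m = 3 + 299453 = 299456)
u = -11550 (u = (8 - 50)*275 = -42*275 = -11550)
b = 45870 (b = -(262 + 16)*(-330)/2 = -139*(-330) = -1/2*(-91740) = 45870)
b/(-140592) + u/m = 45870/(-140592) - 11550/299456 = 45870*(-1/140592) - 11550*1/299456 = -7645/23432 - 5775/149728 = -159998795/438553312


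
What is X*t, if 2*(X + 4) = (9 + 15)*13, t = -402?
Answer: -61104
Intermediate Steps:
X = 152 (X = -4 + ((9 + 15)*13)/2 = -4 + (24*13)/2 = -4 + (1/2)*312 = -4 + 156 = 152)
X*t = 152*(-402) = -61104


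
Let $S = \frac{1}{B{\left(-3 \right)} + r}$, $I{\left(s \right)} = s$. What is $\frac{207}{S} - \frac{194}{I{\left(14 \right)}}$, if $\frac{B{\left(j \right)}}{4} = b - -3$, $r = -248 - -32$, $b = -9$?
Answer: $- \frac{347857}{7} \approx -49694.0$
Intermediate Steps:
$r = -216$ ($r = -248 + 32 = -216$)
$B{\left(j \right)} = -24$ ($B{\left(j \right)} = 4 \left(-9 - -3\right) = 4 \left(-9 + 3\right) = 4 \left(-6\right) = -24$)
$S = - \frac{1}{240}$ ($S = \frac{1}{-24 - 216} = \frac{1}{-240} = - \frac{1}{240} \approx -0.0041667$)
$\frac{207}{S} - \frac{194}{I{\left(14 \right)}} = \frac{207}{- \frac{1}{240}} - \frac{194}{14} = 207 \left(-240\right) - \frac{97}{7} = -49680 - \frac{97}{7} = - \frac{347857}{7}$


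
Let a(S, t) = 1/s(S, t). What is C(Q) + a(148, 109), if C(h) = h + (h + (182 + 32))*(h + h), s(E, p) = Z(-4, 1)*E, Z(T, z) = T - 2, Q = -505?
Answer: 260543639/888 ≈ 2.9341e+5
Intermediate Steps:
Z(T, z) = -2 + T
s(E, p) = -6*E (s(E, p) = (-2 - 4)*E = -6*E)
C(h) = h + 2*h*(214 + h) (C(h) = h + (h + 214)*(2*h) = h + (214 + h)*(2*h) = h + 2*h*(214 + h))
a(S, t) = -1/(6*S) (a(S, t) = 1/(-6*S) = -1/(6*S))
C(Q) + a(148, 109) = -505*(429 + 2*(-505)) - 1/6/148 = -505*(429 - 1010) - 1/6*1/148 = -505*(-581) - 1/888 = 293405 - 1/888 = 260543639/888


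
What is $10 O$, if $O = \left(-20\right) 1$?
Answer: $-200$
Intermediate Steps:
$O = -20$
$10 O = 10 \left(-20\right) = -200$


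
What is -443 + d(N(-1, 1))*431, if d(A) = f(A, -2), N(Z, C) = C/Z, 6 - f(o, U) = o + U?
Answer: 3436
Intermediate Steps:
f(o, U) = 6 - U - o (f(o, U) = 6 - (o + U) = 6 - (U + o) = 6 + (-U - o) = 6 - U - o)
d(A) = 8 - A (d(A) = 6 - 1*(-2) - A = 6 + 2 - A = 8 - A)
-443 + d(N(-1, 1))*431 = -443 + (8 - 1/(-1))*431 = -443 + (8 - (-1))*431 = -443 + (8 - 1*(-1))*431 = -443 + (8 + 1)*431 = -443 + 9*431 = -443 + 3879 = 3436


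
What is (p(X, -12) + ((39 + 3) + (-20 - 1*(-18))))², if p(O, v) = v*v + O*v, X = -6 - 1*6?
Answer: 107584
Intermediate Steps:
X = -12 (X = -6 - 6 = -12)
p(O, v) = v² + O*v
(p(X, -12) + ((39 + 3) + (-20 - 1*(-18))))² = (-12*(-12 - 12) + ((39 + 3) + (-20 - 1*(-18))))² = (-12*(-24) + (42 + (-20 + 18)))² = (288 + (42 - 2))² = (288 + 40)² = 328² = 107584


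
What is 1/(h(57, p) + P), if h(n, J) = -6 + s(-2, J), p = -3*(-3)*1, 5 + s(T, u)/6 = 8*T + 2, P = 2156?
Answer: 1/2036 ≈ 0.00049116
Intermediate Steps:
s(T, u) = -18 + 48*T (s(T, u) = -30 + 6*(8*T + 2) = -30 + 6*(2 + 8*T) = -30 + (12 + 48*T) = -18 + 48*T)
p = 9 (p = -3*(-3)*1 = 9*1 = 9)
h(n, J) = -120 (h(n, J) = -6 + (-18 + 48*(-2)) = -6 + (-18 - 96) = -6 - 114 = -120)
1/(h(57, p) + P) = 1/(-120 + 2156) = 1/2036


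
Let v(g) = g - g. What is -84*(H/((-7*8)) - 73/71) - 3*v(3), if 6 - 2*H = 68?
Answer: 5661/142 ≈ 39.866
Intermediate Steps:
H = -31 (H = 3 - 1/2*68 = 3 - 34 = -31)
v(g) = 0
-84*(H/((-7*8)) - 73/71) - 3*v(3) = -84*(-31/((-7*8)) - 73/71) - 3*0 = -84*(-31/(-56) - 73*1/71) + 0 = -84*(-31*(-1/56) - 73/71) + 0 = -84*(31/56 - 73/71) + 0 = -84*(-1887/3976) + 0 = 5661/142 + 0 = 5661/142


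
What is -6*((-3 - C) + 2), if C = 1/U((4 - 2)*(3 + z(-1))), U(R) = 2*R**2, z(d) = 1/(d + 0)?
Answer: 99/16 ≈ 6.1875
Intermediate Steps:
z(d) = 1/d
C = 1/32 (C = 1/(2*((4 - 2)*(3 + 1/(-1)))**2) = 1/(2*(2*(3 - 1))**2) = 1/(2*(2*2)**2) = 1/(2*4**2) = 1/(2*16) = 1/32 ≈ 0.031250)
-6*((-3 - C) + 2) = -6*((-3 - 1*1/32) + 2) = -6*((-3 - 1/32) + 2) = -6*(-97/32 + 2) = -6*(-33/32) = 99/16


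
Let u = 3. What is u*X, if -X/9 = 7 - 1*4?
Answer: -81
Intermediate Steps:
X = -27 (X = -9*(7 - 1*4) = -9*(7 - 4) = -9*3 = -27)
u*X = 3*(-27) = -81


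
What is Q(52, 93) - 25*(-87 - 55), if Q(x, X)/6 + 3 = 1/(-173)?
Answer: 611030/173 ≈ 3532.0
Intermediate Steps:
Q(x, X) = -3120/173 (Q(x, X) = -18 + 6/(-173) = -18 + 6*(-1/173) = -18 - 6/173 = -3120/173)
Q(52, 93) - 25*(-87 - 55) = -3120/173 - 25*(-87 - 55) = -3120/173 - 25*(-142) = -3120/173 - 1*(-3550) = -3120/173 + 3550 = 611030/173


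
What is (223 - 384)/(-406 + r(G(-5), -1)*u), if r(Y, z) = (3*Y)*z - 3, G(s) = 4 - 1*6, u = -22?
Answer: 161/472 ≈ 0.34110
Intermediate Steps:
G(s) = -2 (G(s) = 4 - 6 = -2)
r(Y, z) = -3 + 3*Y*z (r(Y, z) = 3*Y*z - 3 = -3 + 3*Y*z)
(223 - 384)/(-406 + r(G(-5), -1)*u) = (223 - 384)/(-406 + (-3 + 3*(-2)*(-1))*(-22)) = -161/(-406 + (-3 + 6)*(-22)) = -161/(-406 + 3*(-22)) = -161/(-406 - 66) = -161/(-472) = -161*(-1/472) = 161/472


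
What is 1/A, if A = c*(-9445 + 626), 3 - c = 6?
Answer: 1/26457 ≈ 3.7797e-5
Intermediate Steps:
c = -3 (c = 3 - 1*6 = 3 - 6 = -3)
A = 26457 (A = -3*(-9445 + 626) = -3*(-8819) = 26457)
1/A = 1/26457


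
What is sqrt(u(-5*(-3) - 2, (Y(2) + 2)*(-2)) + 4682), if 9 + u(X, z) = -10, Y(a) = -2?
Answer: sqrt(4663) ≈ 68.286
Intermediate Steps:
u(X, z) = -19 (u(X, z) = -9 - 10 = -19)
sqrt(u(-5*(-3) - 2, (Y(2) + 2)*(-2)) + 4682) = sqrt(-19 + 4682) = sqrt(4663)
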